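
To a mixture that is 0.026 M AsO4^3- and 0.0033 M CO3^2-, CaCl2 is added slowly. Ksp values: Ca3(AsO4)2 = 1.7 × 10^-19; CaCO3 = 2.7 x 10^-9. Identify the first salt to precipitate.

Precipitation of each salt starts when its ion product equals its Ksp.
For Ca3(AsO4)2: 1.7 × 10^-19 = (0.026)^2 × [Ca^2+]^3  ⇒  [Ca^2+] = 6.3 × 10^-6 M.
For CaCO3: 2.7 x 10^-9 = 0.0033 × [Ca^2+]  ⇒  [Ca^2+] = 8.2 × 10^-7 M.
The salt with the lower threshold [Ca^2+] precipitates first: CaCO3.

CaCO3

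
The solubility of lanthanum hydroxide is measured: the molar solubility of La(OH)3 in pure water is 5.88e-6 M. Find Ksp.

La(OH)3(s) ⇌ La^3+(aq) + 3 OH^-(aq)
If s mol/L of La(OH)3 dissolves, [La^3+] = s and [OH^-] = 3s.
Ksp = [La^3+][OH^-]^3
So Ksp = s × (3s)^3 = 27s^4
With s = 5.88 × 10^-6: Ksp = 3.23 x 10^-20

3.23e-20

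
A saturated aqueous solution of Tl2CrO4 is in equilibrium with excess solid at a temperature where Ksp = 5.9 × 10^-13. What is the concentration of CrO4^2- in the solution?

5.3 x 10^-5 M

Tl2CrO4(s) ⇌ 2 Tl^+(aq) + CrO4^2-(aq)
Ksp = [Tl^+]^2[CrO4^2-]
For each mole of Tl2CrO4 that dissolves: [Tl^+] = 2s, [CrO4^2-] = s.
Substituting: Ksp = (2s)^2s = 4s^3
s = (5.9 × 10^-13 / 4)^(1/3) = 5.28 × 10^-5 M
[CrO4^2-] = s = 5.3 x 10^-5 M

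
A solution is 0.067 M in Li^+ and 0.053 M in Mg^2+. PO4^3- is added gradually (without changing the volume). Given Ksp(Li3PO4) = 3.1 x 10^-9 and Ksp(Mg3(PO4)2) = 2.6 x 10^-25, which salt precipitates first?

Mg3(PO4)2

Each salt begins to precipitate when Q = Ksp, i.e. when [PO4^3-] reaches its threshold.
For Li3PO4: 3.1 x 10^-9 = (0.067)^3 × [PO4^3-]  ⇒  [PO4^3-] = 1.0 × 10^-5 M.
For Mg3(PO4)2: 2.6 x 10^-25 = (0.053)^3 × [PO4^3-]^2  ⇒  [PO4^3-] = 4.2 x 10^-11 M.
The salt with the lower threshold [PO4^3-] precipitates first: Mg3(PO4)2.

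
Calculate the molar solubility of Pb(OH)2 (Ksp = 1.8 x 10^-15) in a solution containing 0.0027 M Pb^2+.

Pb(OH)2(s) ⇌ Pb^2+(aq) + 2 OH^-(aq)
Ksp = [Pb^2+][OH^-]^2
Let s = moles of Pb(OH)2 that dissolve per litre. [Pb^2+] = 0.0027 + s ≈ 0.0027, [OH^-] = 2s (since the Pb^2+ already present dominates).
Ksp ≈ 0.0027 × (2s)^2
s = 4.1 x 10^-7 M
Check: s = 4.1 × 10^-7 ≪ 0.0027, so the approximation is valid.

s = 4.1 × 10^-7 M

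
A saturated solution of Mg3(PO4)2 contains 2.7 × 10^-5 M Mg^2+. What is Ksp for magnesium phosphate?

Mg3(PO4)2(s) ⇌ 3 Mg^2+(aq) + 2 PO4^3-(aq)
Stoichiometry gives [PO4^3-] = (2/3)[Mg^2+] = 1.80 × 10^-5 M.
Ksp = [Mg^2+]^3[PO4^3-]^2
Ksp = (2.7 × 10^-5)^3 × (1.80 × 10^-5)^2 = 6.4 × 10^-24

Ksp ≈ 6.4 x 10^-24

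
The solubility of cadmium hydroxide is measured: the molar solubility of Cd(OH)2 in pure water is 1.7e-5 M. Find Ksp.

Ksp ≈ 2.0 x 10^-14

Cd(OH)2(s) ⇌ Cd^2+ + 2 OH^-
If s mol/L of Cd(OH)2 dissolves, [Cd^2+] = s and [OH^-] = 2s.
Ksp = [Cd^2+][OH^-]^2
Ksp = s(2s)^2 = 4s^3
With s = 1.7 × 10^-5: Ksp = 2.0 x 10^-14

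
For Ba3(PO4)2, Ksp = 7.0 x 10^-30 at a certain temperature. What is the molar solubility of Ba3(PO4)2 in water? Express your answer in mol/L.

Ba3(PO4)2(s) ⇌ 3 Ba^2+(aq) + 2 PO4^3-(aq)
Ksp = [Ba^2+]^3[PO4^3-]^2
Let s = molar solubility. Then [Ba^2+] = 3s and [PO4^3-] = 2s.
So Ksp = (3s)^3 × (2s)^2 = 108s^5
s^5 = 7.0 x 10^-30 / 108, so s = 5.8 × 10^-7 M

s = 5.8 × 10^-7 M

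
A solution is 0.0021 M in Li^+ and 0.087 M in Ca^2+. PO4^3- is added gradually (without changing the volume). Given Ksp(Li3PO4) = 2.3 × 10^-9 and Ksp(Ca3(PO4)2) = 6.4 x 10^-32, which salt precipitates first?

Ca3(PO4)2

Precipitation of each salt starts when its ion product equals its Ksp.
For Li3PO4: 2.3 × 10^-9 = (0.0021)^3 × [PO4^3-]  ⇒  [PO4^3-] = 2.5 x 10^-1 M.
For Ca3(PO4)2: 6.4 x 10^-32 = (0.087)^3 × [PO4^3-]^2  ⇒  [PO4^3-] = 9.9 × 10^-15 M.
The salt with the lower threshold [PO4^3-] precipitates first: Ca3(PO4)2.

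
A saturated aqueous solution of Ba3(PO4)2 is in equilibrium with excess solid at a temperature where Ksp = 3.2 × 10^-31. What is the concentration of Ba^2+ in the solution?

Ba3(PO4)2(s) ⇌ 3 Ba^2+(aq) + 2 PO4^3-(aq)
Ksp = [Ba^2+]^3[PO4^3-]^2
With molar solubility s: [Ba^2+] = 3s, [PO4^3-] = 2s.
Substituting: Ksp = (3s)^3(2s)^2 = 108s^5
Solving, s = (3.2 × 10^-31/108)^(1/5) = 3.12 × 10^-7 M
[Ba^2+] = 3s = 9.4 × 10^-7 M

9.4 × 10^-7 M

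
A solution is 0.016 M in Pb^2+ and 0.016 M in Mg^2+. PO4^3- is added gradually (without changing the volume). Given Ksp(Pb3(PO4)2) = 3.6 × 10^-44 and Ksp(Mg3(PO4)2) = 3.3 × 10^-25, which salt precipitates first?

Pb3(PO4)2

Each salt begins to precipitate when Q = Ksp, i.e. when [PO4^3-] reaches its threshold.
For Pb3(PO4)2: 3.6 × 10^-44 = (0.016)^3 × [PO4^3-]^2  ⇒  [PO4^3-] = 9.4 x 10^-20 M.
For Mg3(PO4)2: 3.3 × 10^-25 = (0.016)^3 × [PO4^3-]^2  ⇒  [PO4^3-] = 2.8 x 10^-10 M.
The salt with the lower threshold [PO4^3-] precipitates first: Pb3(PO4)2.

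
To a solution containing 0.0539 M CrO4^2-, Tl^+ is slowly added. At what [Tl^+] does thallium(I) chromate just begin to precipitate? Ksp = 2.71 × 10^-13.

Tl2CrO4(s) ⇌ 2 Tl^+(aq) + CrO4^2-(aq)
Ksp = [Tl^+]^2[CrO4^2-]
Precipitation begins when Q = Ksp. With [CrO4^2-] = 0.0539 M:
2.71 × 10^-13 = (0.0539) × [Tl^+]^2
[Tl^+] = (2.71 × 10^-13 / 5.39 x 10^-2)^(1/2) = 2.24 x 10^-6 M

2.24e-6 M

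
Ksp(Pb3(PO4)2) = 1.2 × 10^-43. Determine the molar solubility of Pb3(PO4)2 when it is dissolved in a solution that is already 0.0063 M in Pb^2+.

Pb3(PO4)2(s) ⇌ 3 Pb^2+ + 2 PO4^3-
Ksp = [Pb^2+]^3[PO4^3-]^2
If s mol/L dissolves here, [Pb^2+] = 0.0063 + 3s ≈ 0.0063, [PO4^3-] = 2s (since the Pb^2+ already present dominates).
Ksp ≈ (0.0063)^3 × (2s)^2
s = 3.5 x 10^-19 M
Check: 3s = 1.0 x 10^-18 ≪ 0.0063, so the approximation is valid.

3.5e-19 M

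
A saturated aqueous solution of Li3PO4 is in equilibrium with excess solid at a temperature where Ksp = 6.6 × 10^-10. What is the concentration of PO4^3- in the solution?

Li3PO4(s) ⇌ 3 Li^+(aq) + PO4^3-(aq)
Ksp = [Li^+]^3[PO4^3-]
If s mol/L of Li3PO4 dissolves, [Li^+] = 3s and [PO4^3-] = s.
Substituting: Ksp = (3s)^3s = 27s^4
Solving, s = (6.6 × 10^-10/27)^(1/4) = 2.22 × 10^-3 M
[PO4^3-] = s = 2.2 × 10^-3 M

[PO4^3-] = 2.2 × 10^-3 M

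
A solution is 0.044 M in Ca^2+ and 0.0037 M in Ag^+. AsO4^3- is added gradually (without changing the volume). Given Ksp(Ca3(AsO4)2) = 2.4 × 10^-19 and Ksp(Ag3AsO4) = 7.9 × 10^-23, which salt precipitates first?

Ag3AsO4

Each salt begins to precipitate when Q = Ksp, i.e. when [AsO4^3-] reaches its threshold.
For Ca3(AsO4)2: 2.4 × 10^-19 = (0.044)^3 × [AsO4^3-]^2  ⇒  [AsO4^3-] = 5.3 × 10^-8 M.
For Ag3AsO4: 7.9 × 10^-23 = (0.0037)^3 × [AsO4^3-]  ⇒  [AsO4^3-] = 1.6 x 10^-15 M.
The salt with the lower threshold [AsO4^3-] precipitates first: Ag3AsO4.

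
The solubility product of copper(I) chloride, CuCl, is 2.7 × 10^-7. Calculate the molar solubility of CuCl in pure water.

s ≈ 5.2 × 10^-4 M

CuCl(s) ⇌ Cu^+(aq) + Cl^-(aq)
Ksp = [Cu^+][Cl^-]
For each mole of CuCl that dissolves: [Cu^+] = s, [Cl^-] = s.
Ksp = s^2
s = √(2.7 × 10^-7) = 5.2 × 10^-4 M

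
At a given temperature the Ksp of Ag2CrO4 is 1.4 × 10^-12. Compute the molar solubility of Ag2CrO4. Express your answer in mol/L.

Ag2CrO4(s) ⇌ 2 Ag^+ + CrO4^2-
Ksp = [Ag^+]^2[CrO4^2-]
If s mol/L of Ag2CrO4 dissolves, [Ag^+] = 2s and [CrO4^2-] = s.
Substituting: Ksp = (2s)^2s = 4s^3
s^3 = 1.4 × 10^-12 / 4, so s = 7.0 × 10^-5 M

s ≈ 7.0e-5 M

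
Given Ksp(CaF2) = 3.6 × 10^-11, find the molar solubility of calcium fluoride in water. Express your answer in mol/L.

CaF2(s) <=> Ca^2+ + 2 F^-
Ksp = [Ca^2+][F^-]^2
If s mol/L of CaF2 dissolves, [Ca^2+] = s and [F^-] = 2s.
Substituting: Ksp = s(2s)^2 = 4s^3
Solving, s = (3.6 × 10^-11/4)^(1/3) = 2.1 x 10^-4 M

2.1 × 10^-4 M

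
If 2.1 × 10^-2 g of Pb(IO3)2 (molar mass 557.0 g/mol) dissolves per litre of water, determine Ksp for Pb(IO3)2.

Molar solubility s = (2.1 × 10^-2 g/L) / (557.0 g/mol) = 3.77 × 10^-5 M.
Pb(IO3)2(s) <=> Pb^2+ + 2 IO3^-
With molar solubility s: [Pb^2+] = s, [IO3^-] = 2s.
Ksp = [Pb^2+][IO3^-]^2
Ksp = s(2s)^2 = 4s^3
Ksp = 4 × (3.77 × 10^-5)^3 = 2.1 × 10^-13

Ksp = 2.1e-13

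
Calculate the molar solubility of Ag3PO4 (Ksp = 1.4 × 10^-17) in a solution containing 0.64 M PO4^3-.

Ag3PO4(s) <=> 3 Ag^+(aq) + PO4^3-(aq)
Ksp = [Ag^+]^3[PO4^3-]
If s mol/L dissolves here, [Ag^+] = 3s, [PO4^3-] = 0.64 + s ≈ 0.64 (since the PO4^3- already present dominates).
Ksp ≈ (3s)^3 × 0.64
s = 9.3 x 10^-7 M
Check: s = 9.3 x 10^-7 ≪ 0.64, so the approximation is valid.

s ≈ 9.3 × 10^-7 M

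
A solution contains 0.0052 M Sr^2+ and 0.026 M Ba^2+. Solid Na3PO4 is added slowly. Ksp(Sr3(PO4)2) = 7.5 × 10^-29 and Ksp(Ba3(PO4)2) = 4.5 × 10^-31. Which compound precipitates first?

Ba3(PO4)2

Precipitation of each salt starts when its ion product equals its Ksp.
For Sr3(PO4)2: 7.5 × 10^-29 = (0.0052)^3 × [PO4^3-]^2  ⇒  [PO4^3-] = 2.3 × 10^-11 M.
For Ba3(PO4)2: 4.5 × 10^-31 = (0.026)^3 × [PO4^3-]^2  ⇒  [PO4^3-] = 1.6 × 10^-13 M.
The salt with the lower threshold [PO4^3-] precipitates first: Ba3(PO4)2.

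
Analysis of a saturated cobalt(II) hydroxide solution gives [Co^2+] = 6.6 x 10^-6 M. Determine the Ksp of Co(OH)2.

Co(OH)2(s) ⇌ Co^2+ + 2 OH^-
Stoichiometry gives [OH^-] = (2/1)[Co^2+] = 1.32 x 10^-5 M.
Ksp = [Co^2+][OH^-]^2
Ksp = 6.6 x 10^-6 × (1.32 × 10^-5)^2 = 1.1 × 10^-15

1.1 × 10^-15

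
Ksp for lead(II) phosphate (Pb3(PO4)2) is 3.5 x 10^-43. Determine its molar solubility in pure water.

Pb3(PO4)2(s) ⇌ 3 Pb^2+ + 2 PO4^3-
Ksp = [Pb^2+]^3[PO4^3-]^2
If s mol/L of Pb3(PO4)2 dissolves, [Pb^2+] = 3s and [PO4^3-] = 2s.
So Ksp = (3s)^3 × (2s)^2 = 108s^5
Solving, s = (3.5 x 10^-43/108)^(1/5) = 1.3 × 10^-9 M

s ≈ 1.3e-9 M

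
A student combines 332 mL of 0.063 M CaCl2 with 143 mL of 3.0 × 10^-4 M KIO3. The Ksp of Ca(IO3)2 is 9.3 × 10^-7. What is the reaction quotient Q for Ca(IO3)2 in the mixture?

Total volume = 332 + 143 = 475 mL.
[Ca^2+] = 6.3 x 10^-2 × (332/475) = 4.40 x 10^-2 M
[IO3^-] = 3.0 x 10^-4 × (143/475) = 9.03 × 10^-5 M
Ca(IO3)2(s) <=> Ca^2+(aq) + 2 IO3^-(aq), so Q = [Ca^2+][IO3^-]^2
Q = (4.40 x 10^-2)(9.03 × 10^-5)^2 = 3.6 × 10^-10
Q < Ksp, so no precipitate of Ca(IO3)2 forms.

Q ≈ 3.6e-10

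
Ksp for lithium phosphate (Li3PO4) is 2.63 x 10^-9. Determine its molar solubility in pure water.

Li3PO4(s) ⇌ 3 Li^+(aq) + PO4^3-(aq)
Ksp = [Li^+]^3[PO4^3-]
With molar solubility s: [Li^+] = 3s, [PO4^3-] = s.
Substituting: Ksp = (3s)^3s = 27s^4
s = (2.63 x 10^-9 / 27)^(1/4) = 3.14 x 10^-3 M

s ≈ 3.14 x 10^-3 M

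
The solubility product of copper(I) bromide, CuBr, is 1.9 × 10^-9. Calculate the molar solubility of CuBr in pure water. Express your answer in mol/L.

CuBr(s) ⇌ Cu^+ + Br^-
Ksp = [Cu^+][Br^-]
With molar solubility s: [Cu^+] = s, [Br^-] = s.
Ksp = (s)(s) = s^2
s = (1.9 × 10^-9)^(1/2) = 4.4 × 10^-5 M

s = 4.4 × 10^-5 M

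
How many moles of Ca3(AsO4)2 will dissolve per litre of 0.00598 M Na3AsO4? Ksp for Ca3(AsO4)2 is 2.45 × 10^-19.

Ca3(AsO4)2(s) ⇌ 3 Ca^2+ + 2 AsO4^3-
Ksp = [Ca^2+]^3[AsO4^3-]^2
If s mol/L dissolves here, [Ca^2+] = 3s, [AsO4^3-] = 0.00598 + 2s ≈ 0.00598 (since AsO4^3- from Na3AsO4 dominates).
Ksp ≈ (3s)^3 × (0.00598)^2
s = 6.33 × 10^-6 M
Check: 2s = 1.3 × 10^-5 ≪ 0.00598, so the approximation is valid.

6.33 × 10^-6 M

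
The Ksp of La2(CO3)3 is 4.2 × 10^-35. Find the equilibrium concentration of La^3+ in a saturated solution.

La2(CO3)3(s) ⇌ 2 La^3+(aq) + 3 CO3^2-(aq)
Ksp = [La^3+]^2[CO3^2-]^3
With molar solubility s: [La^3+] = 2s, [CO3^2-] = 3s.
So Ksp = (2s)^2 × (3s)^3 = 108s^5
Solving, s = (4.2 × 10^-35/108)^(1/5) = 5.22 × 10^-8 M
[La^3+] = 2s = 1.0 × 10^-7 M

1.0 x 10^-7 M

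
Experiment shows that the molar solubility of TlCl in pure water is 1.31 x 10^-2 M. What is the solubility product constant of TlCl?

TlCl(s) ⇌ Tl^+(aq) + Cl^-(aq)
Let s = molar solubility. Then [Tl^+] = s and [Cl^-] = s.
Ksp = [Tl^+][Cl^-]
Ksp = s × s = s^2
With s = 1.31 x 10^-2: Ksp = 1.72 × 10^-4

Ksp = 1.72 × 10^-4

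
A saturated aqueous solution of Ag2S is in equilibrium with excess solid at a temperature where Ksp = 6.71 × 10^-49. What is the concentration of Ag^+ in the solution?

Ag2S(s) ⇌ 2 Ag^+(aq) + S^2-(aq)
Ksp = [Ag^+]^2[S^2-]
If s mol/L of Ag2S dissolves, [Ag^+] = 2s and [S^2-] = s.
Ksp = (2s)^2s = 4s^3
s = (6.71 × 10^-49 / 4)^(1/3) = 5.515 × 10^-17 M
[Ag^+] = 2s = 1.10 x 10^-16 M

[Ag^+] = 1.10 × 10^-16 M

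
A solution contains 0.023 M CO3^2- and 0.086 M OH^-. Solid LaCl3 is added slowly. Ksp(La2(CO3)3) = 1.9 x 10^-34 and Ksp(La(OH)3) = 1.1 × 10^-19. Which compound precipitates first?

La(OH)3

Precipitation of each salt starts when its ion product equals its Ksp.
For La2(CO3)3: 1.9 x 10^-34 = (0.023)^3 × [La^3+]^2  ⇒  [La^3+] = 4.0 × 10^-15 M.
For La(OH)3: 1.1 × 10^-19 = (0.086)^3 × [La^3+]  ⇒  [La^3+] = 1.7 × 10^-16 M.
The salt with the lower threshold [La^3+] precipitates first: La(OH)3.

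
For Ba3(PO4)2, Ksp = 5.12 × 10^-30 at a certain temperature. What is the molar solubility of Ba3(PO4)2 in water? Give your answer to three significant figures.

Ba3(PO4)2(s) ⇌ 3 Ba^2+(aq) + 2 PO4^3-(aq)
Ksp = [Ba^2+]^3[PO4^3-]^2
For each mole of Ba3(PO4)2 that dissolves: [Ba^2+] = 3s, [PO4^3-] = 2s.
Ksp = (3s)^3(2s)^2 = 108s^5
s = (5.12 × 10^-30 / 108)^(1/5) = 5.43 × 10^-7 M

s ≈ 5.43 × 10^-7 M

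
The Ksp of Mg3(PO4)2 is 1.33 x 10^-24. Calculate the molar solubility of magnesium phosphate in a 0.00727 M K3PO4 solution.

Mg3(PO4)2(s) ⇌ 3 Mg^2+(aq) + 2 PO4^3-(aq)
Ksp = [Mg^2+]^3[PO4^3-]^2
Let s = moles of Mg3(PO4)2 that dissolve per litre. [Mg^2+] = 3s, [PO4^3-] = 0.00727 + 2s ≈ 0.00727 (Ksp is small, so little additional dissolves).
Ksp ≈ (3s)^3 × (0.00727)^2
s = 9.77 × 10^-8 M
Check: 2s = 2.0 × 10^-7 ≪ 0.00727, so the approximation is valid.

s ≈ 9.77 × 10^-8 M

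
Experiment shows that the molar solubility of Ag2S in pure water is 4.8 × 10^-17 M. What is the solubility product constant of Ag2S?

Ag2S(s) <=> 2 Ag^+(aq) + S^2-(aq)
Let s = molar solubility. Then [Ag^+] = 2s and [S^2-] = s.
Ksp = [Ag^+]^2[S^2-]
Substituting: Ksp = (2s)^2s = 4s^3
Ksp = 4 × (4.8 × 10^-17)^3 = 4.4 x 10^-49

Ksp = 4.4 × 10^-49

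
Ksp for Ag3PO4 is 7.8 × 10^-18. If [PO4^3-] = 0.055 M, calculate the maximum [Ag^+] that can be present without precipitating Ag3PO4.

[Ag^+] ≈ 5.2 × 10^-6 M

Ag3PO4(s) <=> 3 Ag^+(aq) + PO4^3-(aq)
Ksp = [Ag^+]^3[PO4^3-]
Precipitation begins when Q = Ksp. With [PO4^3-] = 0.055 M:
7.8 × 10^-18 = (0.055) × [Ag^+]^3
[Ag^+] = (7.8 × 10^-18 / 5.5 × 10^-2)^(1/3) = 5.2 x 10^-6 M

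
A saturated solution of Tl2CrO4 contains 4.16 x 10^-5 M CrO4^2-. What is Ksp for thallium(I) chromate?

Tl2CrO4(s) ⇌ 2 Tl^+(aq) + CrO4^2-(aq)
Stoichiometry gives [Tl^+] = (2/1)[CrO4^2-] = 8.320 x 10^-5 M.
Ksp = [Tl^+]^2[CrO4^2-]
Ksp = (8.320 × 10^-5)^2 × 4.16 × 10^-5 = 2.88 × 10^-13

Ksp = 2.88 x 10^-13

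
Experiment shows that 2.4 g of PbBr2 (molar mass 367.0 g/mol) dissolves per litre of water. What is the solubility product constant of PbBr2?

Ksp ≈ 1.1e-6

Molar solubility s = (2.4 g/L) / (367.0 g/mol) = 6.54 x 10^-3 M.
PbBr2(s) <=> Pb^2+ + 2 Br^-
If s mol/L of PbBr2 dissolves, [Pb^2+] = s and [Br^-] = 2s.
Ksp = [Pb^2+][Br^-]^2
Substituting: Ksp = s(2s)^2 = 4s^3
With s = 6.54 × 10^-3: Ksp = 1.1 x 10^-6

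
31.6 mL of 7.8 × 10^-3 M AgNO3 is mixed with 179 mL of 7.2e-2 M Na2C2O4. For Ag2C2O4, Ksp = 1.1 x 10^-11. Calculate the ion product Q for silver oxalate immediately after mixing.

Q = 8.4e-8

Total volume = 31.6 + 179 = 210.6 mL.
[Ag^+] = 7.8 × 10^-3 × (31.6/210.6) = 1.17 × 10^-3 M
[C2O4^2-] = 7.2 × 10^-2 × (179/210.6) = 6.12 × 10^-2 M
Ag2C2O4(s) ⇌ 2 Ag^+(aq) + C2O4^2-(aq), so Q = [Ag^+]^2[C2O4^2-]
Q = (1.17 × 10^-3)^2(6.12 × 10^-2) = 8.4 x 10^-8
Q > Ksp, so Ag2C2O4 will precipitate.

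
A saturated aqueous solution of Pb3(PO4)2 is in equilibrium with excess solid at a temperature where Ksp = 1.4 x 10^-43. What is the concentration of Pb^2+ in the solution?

Pb3(PO4)2(s) ⇌ 3 Pb^2+ + 2 PO4^3-
Ksp = [Pb^2+]^3[PO4^3-]^2
With molar solubility s: [Pb^2+] = 3s, [PO4^3-] = 2s.
Substituting: Ksp = (3s)^3(2s)^2 = 108s^5
s = (1.4 x 10^-43 / 108)^(1/5) = 1.05 x 10^-9 M
[Pb^2+] = 3s = 3.2 × 10^-9 M

3.2 x 10^-9 M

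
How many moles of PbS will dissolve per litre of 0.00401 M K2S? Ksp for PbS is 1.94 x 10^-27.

PbS(s) <=> Pb^2+(aq) + S^2-(aq)
Ksp = [Pb^2+][S^2-]
Let s = moles of PbS that dissolve per litre. [Pb^2+] = s, [S^2-] = 0.00401 + s ≈ 0.00401 (Ksp is small, so little additional dissolves).
Ksp ≈ s × 0.00401
s = 4.84 × 10^-25 M
Check: s = 4.8 x 10^-25 ≪ 0.00401, so the approximation is valid.

s ≈ 4.84e-25 M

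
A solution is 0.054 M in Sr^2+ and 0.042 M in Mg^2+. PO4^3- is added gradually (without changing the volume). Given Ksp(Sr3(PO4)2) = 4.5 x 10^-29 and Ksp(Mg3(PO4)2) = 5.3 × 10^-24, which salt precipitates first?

Each salt begins to precipitate when Q = Ksp, i.e. when [PO4^3-] reaches its threshold.
For Sr3(PO4)2: 4.5 x 10^-29 = (0.054)^3 × [PO4^3-]^2  ⇒  [PO4^3-] = 5.3 x 10^-13 M.
For Mg3(PO4)2: 5.3 × 10^-24 = (0.042)^3 × [PO4^3-]^2  ⇒  [PO4^3-] = 2.7 × 10^-10 M.
The salt with the lower threshold [PO4^3-] precipitates first: Sr3(PO4)2.

Sr3(PO4)2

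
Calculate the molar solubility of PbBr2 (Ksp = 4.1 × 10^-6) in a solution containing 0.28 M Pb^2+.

1.9e-3 M

PbBr2(s) ⇌ Pb^2+ + 2 Br^-
Ksp = [Pb^2+][Br^-]^2
If s mol/L dissolves here, [Pb^2+] = 0.28 + s ≈ 0.28, [Br^-] = 2s (Ksp is small, so little additional dissolves).
Ksp ≈ 0.28 × (2s)^2
s = 1.9 × 10^-3 M
Check: s = 1.9 x 10^-3 ≪ 0.28, so the approximation is valid.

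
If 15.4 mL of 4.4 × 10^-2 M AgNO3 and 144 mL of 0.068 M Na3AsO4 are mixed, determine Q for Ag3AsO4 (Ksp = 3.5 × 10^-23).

Total volume = 15.4 + 144 = 159.4 mL.
[Ag^+] = 4.4 x 10^-2 × (15.4/159.4) = 4.25 x 10^-3 M
[AsO4^3-] = 6.8 × 10^-2 × (144/159.4) = 6.14 × 10^-2 M
Ag3AsO4(s) <=> 3 Ag^+(aq) + AsO4^3-(aq), so Q = [Ag^+]^3[AsO4^3-]
Q = (4.25 x 10^-3)^3(6.14 × 10^-2) = 4.7 x 10^-9
Q > Ksp, so Ag3AsO4 will precipitate.

Q = 4.7 × 10^-9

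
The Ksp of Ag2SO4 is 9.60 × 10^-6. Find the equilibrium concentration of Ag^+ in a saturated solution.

[Ag^+] = 2.68 × 10^-2 M

Ag2SO4(s) ⇌ 2 Ag^+(aq) + SO4^2-(aq)
Ksp = [Ag^+]^2[SO4^2-]
Let s = molar solubility. Then [Ag^+] = 2s and [SO4^2-] = s.
Ksp = (2s)^2s = 4s^3
s^3 = 9.60 × 10^-6 / 4, so s = 1.339 × 10^-2 M
[Ag^+] = 2s = 2.68 × 10^-2 M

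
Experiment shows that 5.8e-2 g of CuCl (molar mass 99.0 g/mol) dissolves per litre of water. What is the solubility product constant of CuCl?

3.4 x 10^-7

Molar solubility s = (5.8 x 10^-2 g/L) / (99.0 g/mol) = 5.86 × 10^-4 M.
CuCl(s) ⇌ Cu^+(aq) + Cl^-(aq)
With molar solubility s: [Cu^+] = s, [Cl^-] = s.
Ksp = [Cu^+][Cl^-]
Ksp = (s)(s) = s^2
Ksp = (5.86 x 10^-4)^2 = 3.4 x 10^-7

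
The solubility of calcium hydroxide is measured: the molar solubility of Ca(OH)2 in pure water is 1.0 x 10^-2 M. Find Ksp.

Ksp = 4.0 × 10^-6

Ca(OH)2(s) ⇌ Ca^2+ + 2 OH^-
Let s = molar solubility. Then [Ca^2+] = s and [OH^-] = 2s.
Ksp = [Ca^2+][OH^-]^2
So Ksp = s × (2s)^2 = 4s^3
Ksp = 4 × (1.0 × 10^-2)^3 = 4.0 x 10^-6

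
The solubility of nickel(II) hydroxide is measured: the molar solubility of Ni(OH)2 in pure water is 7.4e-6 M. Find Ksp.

1.6 x 10^-15

Ni(OH)2(s) ⇌ Ni^2+(aq) + 2 OH^-(aq)
If s mol/L of Ni(OH)2 dissolves, [Ni^2+] = s and [OH^-] = 2s.
Ksp = [Ni^2+][OH^-]^2
Substituting: Ksp = s(2s)^2 = 4s^3
With s = 7.4 × 10^-6: Ksp = 1.6 × 10^-15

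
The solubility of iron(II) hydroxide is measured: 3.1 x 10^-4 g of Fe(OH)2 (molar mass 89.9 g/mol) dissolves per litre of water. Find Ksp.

Ksp ≈ 1.6e-16

Molar solubility s = (3.1 × 10^-4 g/L) / (89.9 g/mol) = 3.45 × 10^-6 M.
Fe(OH)2(s) ⇌ Fe^2+(aq) + 2 OH^-(aq)
With molar solubility s: [Fe^2+] = s, [OH^-] = 2s.
Ksp = [Fe^2+][OH^-]^2
Ksp = s(2s)^2 = 4s^3
Ksp = 4 × (3.45 × 10^-6)^3 = 1.6 × 10^-16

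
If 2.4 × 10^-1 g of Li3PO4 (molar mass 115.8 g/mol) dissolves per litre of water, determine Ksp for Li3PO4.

Ksp ≈ 5.0 x 10^-10

Molar solubility s = (2.4 × 10^-1 g/L) / (115.8 g/mol) = 2.07 x 10^-3 M.
Li3PO4(s) ⇌ 3 Li^+ + PO4^3-
For each mole of Li3PO4 that dissolves: [Li^+] = 3s, [PO4^3-] = s.
Ksp = [Li^+]^3[PO4^3-]
Substituting: Ksp = (3s)^3s = 27s^4
With s = 2.07 × 10^-3: Ksp = 5.0 × 10^-10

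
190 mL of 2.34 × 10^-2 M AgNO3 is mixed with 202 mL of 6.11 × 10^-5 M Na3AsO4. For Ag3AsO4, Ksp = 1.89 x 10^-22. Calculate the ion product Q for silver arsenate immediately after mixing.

Total volume = 190 + 202 = 392 mL.
[Ag^+] = 2.34 x 10^-2 × (190/392) = 1.134 x 10^-2 M
[AsO4^3-] = 6.11 × 10^-5 × (202/392) = 3.149 × 10^-5 M
Ag3AsO4(s) <=> 3 Ag^+(aq) + AsO4^3-(aq), so Q = [Ag^+]^3[AsO4^3-]
Q = (1.134 x 10^-2)^3(3.149 x 10^-5) = 4.59 x 10^-11
Q > Ksp, so Ag3AsO4 will precipitate.

4.59 x 10^-11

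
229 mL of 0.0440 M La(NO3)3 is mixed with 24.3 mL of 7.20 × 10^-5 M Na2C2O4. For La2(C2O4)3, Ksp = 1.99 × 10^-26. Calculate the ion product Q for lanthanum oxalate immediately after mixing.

Q ≈ 5.21 × 10^-19

Total volume = 229 + 24.3 = 253.3 mL.
[La^3+] = 4.40 × 10^-2 × (229/253.3) = 3.978 x 10^-2 M
[C2O4^2-] = 7.20 × 10^-5 × (24.3/253.3) = 6.907 x 10^-6 M
La2(C2O4)3(s) ⇌ 2 La^3+(aq) + 3 C2O4^2-(aq), so Q = [La^3+]^2[C2O4^2-]^3
Q = (3.978 × 10^-2)^2(6.907 × 10^-6)^3 = 5.21 × 10^-19
Q > Ksp, so La2(C2O4)3 will precipitate.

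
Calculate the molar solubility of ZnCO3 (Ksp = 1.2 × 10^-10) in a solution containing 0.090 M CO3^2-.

1.3e-9 M

ZnCO3(s) <=> Zn^2+ + CO3^2-
Ksp = [Zn^2+][CO3^2-]
Let s be the molar solubility in this solution. [Zn^2+] = s, [CO3^2-] = 0.090 + s ≈ 0.090 (Ksp is small, so little additional dissolves).
Ksp ≈ s × 0.090
s = 1.3 × 10^-9 M
Check: s = 1.3 x 10^-9 ≪ 0.090, so the approximation is valid.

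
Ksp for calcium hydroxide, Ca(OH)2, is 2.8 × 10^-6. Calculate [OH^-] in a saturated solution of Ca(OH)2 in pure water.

[OH^-] ≈ 1.8e-2 M

Ca(OH)2(s) <=> Ca^2+ + 2 OH^-
Ksp = [Ca^2+][OH^-]^2
If s mol/L of Ca(OH)2 dissolves, [Ca^2+] = s and [OH^-] = 2s.
Ksp = s(2s)^2 = 4s^3
s = (2.8 × 10^-6 / 4)^(1/3) = 8.88 × 10^-3 M
[OH^-] = 2s = 1.8 × 10^-2 M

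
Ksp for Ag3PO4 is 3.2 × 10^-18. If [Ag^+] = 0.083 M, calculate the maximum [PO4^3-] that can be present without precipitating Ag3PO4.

Ag3PO4(s) <=> 3 Ag^+ + PO4^3-
Ksp = [Ag^+]^3[PO4^3-]
Precipitation begins when Q = Ksp. With [Ag^+] = 0.083 M:
3.2 × 10^-18 = (0.083)^3 × [PO4^3-]
[PO4^3-] = (3.2 × 10^-18 / 5.72 × 10^-4) = 5.6 × 10^-15 M

5.6 x 10^-15 M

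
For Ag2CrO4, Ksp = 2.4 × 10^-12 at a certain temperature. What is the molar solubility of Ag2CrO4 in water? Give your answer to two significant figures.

s = 8.4e-5 M

Ag2CrO4(s) ⇌ 2 Ag^+(aq) + CrO4^2-(aq)
Ksp = [Ag^+]^2[CrO4^2-]
If s mol/L of Ag2CrO4 dissolves, [Ag^+] = 2s and [CrO4^2-] = s.
Ksp = (2s)^2s = 4s^3
s^3 = 2.4 × 10^-12 / 4, so s = 8.4 × 10^-5 M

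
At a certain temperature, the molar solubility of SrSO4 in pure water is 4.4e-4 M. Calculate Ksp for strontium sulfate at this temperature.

Ksp ≈ 1.9 × 10^-7

SrSO4(s) ⇌ Sr^2+ + SO4^2-
For each mole of SrSO4 that dissolves: [Sr^2+] = s, [SO4^2-] = s.
Ksp = [Sr^2+][SO4^2-]
Ksp = s × s = s^2
Ksp = (4.4 x 10^-4)^2 = 1.9 x 10^-7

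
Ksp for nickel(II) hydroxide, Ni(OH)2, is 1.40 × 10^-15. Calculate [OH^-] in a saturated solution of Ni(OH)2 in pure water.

[OH^-] = 1.41 x 10^-5 M

Ni(OH)2(s) <=> Ni^2+(aq) + 2 OH^-(aq)
Ksp = [Ni^2+][OH^-]^2
If s mol/L of Ni(OH)2 dissolves, [Ni^2+] = s and [OH^-] = 2s.
Substituting: Ksp = s(2s)^2 = 4s^3
Solving, s = (1.40 × 10^-15/4)^(1/3) = 7.047 × 10^-6 M
[OH^-] = 2s = 1.41 × 10^-5 M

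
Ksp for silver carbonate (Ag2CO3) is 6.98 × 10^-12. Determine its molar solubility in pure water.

1.20 × 10^-4 M

Ag2CO3(s) ⇌ 2 Ag^+(aq) + CO3^2-(aq)
Ksp = [Ag^+]^2[CO3^2-]
Let s = molar solubility. Then [Ag^+] = 2s and [CO3^2-] = s.
Substituting: Ksp = (2s)^2s = 4s^3
s^3 = 6.98 × 10^-12 / 4, so s = 1.20 × 10^-4 M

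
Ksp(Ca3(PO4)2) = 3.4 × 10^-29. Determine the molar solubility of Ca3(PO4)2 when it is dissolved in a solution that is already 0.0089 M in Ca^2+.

Ca3(PO4)2(s) ⇌ 3 Ca^2+ + 2 PO4^3-
Ksp = [Ca^2+]^3[PO4^3-]^2
If s mol/L dissolves here, [Ca^2+] = 0.0089 + 3s ≈ 0.0089, [PO4^3-] = 2s (since the Ca^2+ already present dominates).
Ksp ≈ (0.0089)^3 × (2s)^2
s = 3.5 × 10^-12 M
Check: 3s = 1.0 × 10^-11 ≪ 0.0089, so the approximation is valid.

s ≈ 3.5e-12 M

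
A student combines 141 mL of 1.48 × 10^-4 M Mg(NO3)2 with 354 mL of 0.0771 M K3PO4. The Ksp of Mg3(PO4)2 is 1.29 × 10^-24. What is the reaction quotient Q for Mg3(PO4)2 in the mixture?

Q = 2.28e-16

Total volume = 141 + 354 = 495 mL.
[Mg^2+] = 1.48 × 10^-4 × (141/495) = 4.216 × 10^-5 M
[PO4^3-] = 7.71 × 10^-2 × (354/495) = 5.514 × 10^-2 M
Mg3(PO4)2(s) ⇌ 3 Mg^2+ + 2 PO4^3-, so Q = [Mg^2+]^3[PO4^3-]^2
Q = (4.216 × 10^-5)^3(5.514 × 10^-2)^2 = 2.28 × 10^-16
Q > Ksp, so Mg3(PO4)2 will precipitate.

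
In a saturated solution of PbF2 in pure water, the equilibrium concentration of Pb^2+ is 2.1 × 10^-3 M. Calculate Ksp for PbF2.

3.7e-8

PbF2(s) <=> Pb^2+(aq) + 2 F^-(aq)
Stoichiometry gives [F^-] = (2/1)[Pb^2+] = 4.20 × 10^-3 M.
Ksp = [Pb^2+][F^-]^2
Ksp = 2.1 × 10^-3 × (4.20 × 10^-3)^2 = 3.7 x 10^-8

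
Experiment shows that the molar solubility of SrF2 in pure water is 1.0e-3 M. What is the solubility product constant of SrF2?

Ksp = 4.0 x 10^-9

SrF2(s) ⇌ Sr^2+(aq) + 2 F^-(aq)
Let s = molar solubility. Then [Sr^2+] = s and [F^-] = 2s.
Ksp = [Sr^2+][F^-]^2
Ksp = s(2s)^2 = 4s^3
With s = 1.0 × 10^-3: Ksp = 4.0 × 10^-9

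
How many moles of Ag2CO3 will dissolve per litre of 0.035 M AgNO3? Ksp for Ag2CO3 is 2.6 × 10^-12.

Ag2CO3(s) ⇌ 2 Ag^+ + CO3^2-
Ksp = [Ag^+]^2[CO3^2-]
Let s = moles of Ag2CO3 that dissolve per litre. [Ag^+] = 0.035 + 2s ≈ 0.035, [CO3^2-] = s (since Ag^+ from AgNO3 dominates).
Ksp ≈ (0.035)^2 × s
s = 2.1 × 10^-9 M
Check: 2s = 4.2 × 10^-9 ≪ 0.035, so the approximation is valid.

s = 2.1e-9 M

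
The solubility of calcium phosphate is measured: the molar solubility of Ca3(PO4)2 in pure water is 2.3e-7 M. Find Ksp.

Ksp ≈ 7.0e-32

Ca3(PO4)2(s) ⇌ 3 Ca^2+(aq) + 2 PO4^3-(aq)
For each mole of Ca3(PO4)2 that dissolves: [Ca^2+] = 3s, [PO4^3-] = 2s.
Ksp = [Ca^2+]^3[PO4^3-]^2
Substituting: Ksp = (3s)^3(2s)^2 = 108s^5
Ksp = 108 × (2.3 × 10^-7)^5 = 7.0 × 10^-32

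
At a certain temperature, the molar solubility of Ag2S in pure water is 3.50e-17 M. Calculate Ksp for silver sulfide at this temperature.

Ag2S(s) <=> 2 Ag^+(aq) + S^2-(aq)
With molar solubility s: [Ag^+] = 2s, [S^2-] = s.
Ksp = [Ag^+]^2[S^2-]
So Ksp = (2s)^2 × s = 4s^3
Ksp = 4 × (3.50 x 10^-17)^3 = 1.72 x 10^-49

Ksp ≈ 1.72 × 10^-49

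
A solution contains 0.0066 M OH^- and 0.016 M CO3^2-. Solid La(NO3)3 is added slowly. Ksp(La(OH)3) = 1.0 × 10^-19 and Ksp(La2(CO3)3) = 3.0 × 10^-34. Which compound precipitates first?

Each salt begins to precipitate when Q = Ksp, i.e. when [La^3+] reaches its threshold.
For La(OH)3: 1.0 × 10^-19 = (0.0066)^3 × [La^3+]  ⇒  [La^3+] = 3.5 × 10^-13 M.
For La2(CO3)3: 3.0 × 10^-34 = (0.016)^3 × [La^3+]^2  ⇒  [La^3+] = 8.6 × 10^-15 M.
The salt with the lower threshold [La^3+] precipitates first: La2(CO3)3.

La2(CO3)3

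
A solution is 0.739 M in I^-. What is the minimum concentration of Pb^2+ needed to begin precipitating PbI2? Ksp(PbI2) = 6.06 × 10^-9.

PbI2(s) ⇌ Pb^2+(aq) + 2 I^-(aq)
Ksp = [Pb^2+][I^-]^2
Precipitation begins when Q = Ksp. With [I^-] = 0.739 M:
6.06 × 10^-9 = (0.739)^2 × [Pb^2+]
[Pb^2+] = (6.06 × 10^-9 / 5.461 × 10^-1) = 1.11 × 10^-8 M

[Pb^2+] = 1.11 × 10^-8 M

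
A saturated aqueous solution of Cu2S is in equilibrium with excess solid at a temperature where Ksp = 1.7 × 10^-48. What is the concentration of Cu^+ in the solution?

Cu2S(s) <=> 2 Cu^+ + S^2-
Ksp = [Cu^+]^2[S^2-]
With molar solubility s: [Cu^+] = 2s, [S^2-] = s.
Substituting: Ksp = (2s)^2s = 4s^3
s = (1.7 × 10^-48 / 4)^(1/3) = 7.52 x 10^-17 M
[Cu^+] = 2s = 1.5 x 10^-16 M

1.5e-16 M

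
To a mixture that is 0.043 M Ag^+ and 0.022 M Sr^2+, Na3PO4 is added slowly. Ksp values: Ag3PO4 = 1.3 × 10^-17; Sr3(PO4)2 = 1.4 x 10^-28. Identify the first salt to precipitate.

Ag3PO4

Precipitation of each salt starts when its ion product equals its Ksp.
For Ag3PO4: 1.3 × 10^-17 = (0.043)^3 × [PO4^3-]  ⇒  [PO4^3-] = 1.6 × 10^-13 M.
For Sr3(PO4)2: 1.4 x 10^-28 = (0.022)^3 × [PO4^3-]^2  ⇒  [PO4^3-] = 3.6 x 10^-12 M.
The salt with the lower threshold [PO4^3-] precipitates first: Ag3PO4.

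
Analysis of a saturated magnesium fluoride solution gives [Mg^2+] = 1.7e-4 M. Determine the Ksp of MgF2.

MgF2(s) <=> Mg^2+ + 2 F^-
Stoichiometry gives [F^-] = (2/1)[Mg^2+] = 3.40 × 10^-4 M.
Ksp = [Mg^2+][F^-]^2
Ksp = 1.7 x 10^-4 × (3.40 × 10^-4)^2 = 2.0 × 10^-11

Ksp = 2.0 × 10^-11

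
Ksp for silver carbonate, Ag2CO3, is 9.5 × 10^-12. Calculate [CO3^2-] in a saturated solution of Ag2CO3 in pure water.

Ag2CO3(s) ⇌ 2 Ag^+ + CO3^2-
Ksp = [Ag^+]^2[CO3^2-]
Let s = molar solubility. Then [Ag^+] = 2s and [CO3^2-] = s.
Substituting: Ksp = (2s)^2s = 4s^3
s = (9.5 × 10^-12 / 4)^(1/3) = 1.33 x 10^-4 M
[CO3^2-] = s = 1.3 x 10^-4 M

[CO3^2-] = 1.3e-4 M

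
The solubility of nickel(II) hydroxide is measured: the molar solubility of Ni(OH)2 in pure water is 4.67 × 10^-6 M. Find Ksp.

4.07 × 10^-16

Ni(OH)2(s) ⇌ Ni^2+ + 2 OH^-
For each mole of Ni(OH)2 that dissolves: [Ni^2+] = s, [OH^-] = 2s.
Ksp = [Ni^2+][OH^-]^2
Ksp = s(2s)^2 = 4s^3
With s = 4.67 × 10^-6: Ksp = 4.07 × 10^-16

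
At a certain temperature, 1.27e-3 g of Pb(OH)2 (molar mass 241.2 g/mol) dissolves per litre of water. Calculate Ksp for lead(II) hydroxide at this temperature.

Ksp ≈ 5.84 × 10^-16

Molar solubility s = (1.27 x 10^-3 g/L) / (241.2 g/mol) = 5.265 × 10^-6 M.
Pb(OH)2(s) <=> Pb^2+ + 2 OH^-
For each mole of Pb(OH)2 that dissolves: [Pb^2+] = s, [OH^-] = 2s.
Ksp = [Pb^2+][OH^-]^2
Substituting: Ksp = s(2s)^2 = 4s^3
With s = 5.265 × 10^-6: Ksp = 5.84 × 10^-16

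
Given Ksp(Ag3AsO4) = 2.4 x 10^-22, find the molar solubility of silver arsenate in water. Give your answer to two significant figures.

Ag3AsO4(s) ⇌ 3 Ag^+ + AsO4^3-
Ksp = [Ag^+]^3[AsO4^3-]
For each mole of Ag3AsO4 that dissolves: [Ag^+] = 3s, [AsO4^3-] = s.
Ksp = (3s)^3s = 27s^4
Solving, s = (2.4 x 10^-22/27)^(1/4) = 1.7 × 10^-6 M

1.7 x 10^-6 M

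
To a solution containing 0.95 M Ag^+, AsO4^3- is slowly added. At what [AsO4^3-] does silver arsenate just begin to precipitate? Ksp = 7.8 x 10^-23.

Ag3AsO4(s) <=> 3 Ag^+ + AsO4^3-
Ksp = [Ag^+]^3[AsO4^3-]
Precipitation begins when Q = Ksp. With [Ag^+] = 0.95 M:
7.8 x 10^-23 = (0.95)^3 × [AsO4^3-]
[AsO4^3-] = (7.8 x 10^-23 / 8.57 x 10^-1) = 9.1 × 10^-23 M

9.1 × 10^-23 M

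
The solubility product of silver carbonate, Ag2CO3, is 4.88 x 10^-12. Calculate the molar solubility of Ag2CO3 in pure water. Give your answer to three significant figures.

s ≈ 1.07 × 10^-4 M

Ag2CO3(s) ⇌ 2 Ag^+ + CO3^2-
Ksp = [Ag^+]^2[CO3^2-]
If s mol/L of Ag2CO3 dissolves, [Ag^+] = 2s and [CO3^2-] = s.
So Ksp = (2s)^2 × s = 4s^3
s^3 = 4.88 x 10^-12 / 4, so s = 1.07 x 10^-4 M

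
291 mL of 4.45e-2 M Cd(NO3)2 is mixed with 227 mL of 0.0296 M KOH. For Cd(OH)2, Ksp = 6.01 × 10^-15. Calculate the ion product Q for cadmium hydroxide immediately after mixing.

Total volume = 291 + 227 = 518 mL.
[Cd^2+] = 4.45 × 10^-2 × (291/518) = 2.500 × 10^-2 M
[OH^-] = 2.96 × 10^-2 × (227/518) = 1.297 x 10^-2 M
Cd(OH)2(s) ⇌ Cd^2+(aq) + 2 OH^-(aq), so Q = [Cd^2+][OH^-]^2
Q = (2.500 x 10^-2)(1.297 × 10^-2)^2 = 4.21 x 10^-6
Q > Ksp, so Cd(OH)2 will precipitate.

4.21 × 10^-6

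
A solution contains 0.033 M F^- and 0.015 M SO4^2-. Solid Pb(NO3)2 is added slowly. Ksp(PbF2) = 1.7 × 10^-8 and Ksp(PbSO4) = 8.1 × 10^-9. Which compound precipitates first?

PbSO4

Each salt begins to precipitate when Q = Ksp, i.e. when [Pb^2+] reaches its threshold.
For PbF2: 1.7 × 10^-8 = (0.033)^2 × [Pb^2+]  ⇒  [Pb^2+] = 1.6 × 10^-5 M.
For PbSO4: 8.1 × 10^-9 = 0.015 × [Pb^2+]  ⇒  [Pb^2+] = 5.4 × 10^-7 M.
The salt with the lower threshold [Pb^2+] precipitates first: PbSO4.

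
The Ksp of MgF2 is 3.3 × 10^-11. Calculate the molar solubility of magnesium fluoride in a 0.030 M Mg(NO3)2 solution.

s ≈ 1.7 x 10^-5 M

MgF2(s) ⇌ Mg^2+(aq) + 2 F^-(aq)
Ksp = [Mg^2+][F^-]^2
Let s be the molar solubility in this solution. [Mg^2+] = 0.030 + s ≈ 0.030, [F^-] = 2s (common-ion effect: Mg^2+ is already 0.030 M).
Ksp ≈ 0.030 × (2s)^2
s = 1.7 x 10^-5 M
Check: s = 1.7 x 10^-5 ≪ 0.030, so the approximation is valid.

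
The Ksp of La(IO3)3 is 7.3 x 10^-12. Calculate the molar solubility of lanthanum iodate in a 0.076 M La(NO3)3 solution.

La(IO3)3(s) ⇌ La^3+(aq) + 3 IO3^-(aq)
Ksp = [La^3+][IO3^-]^3
Let s be the molar solubility in this solution. [La^3+] = 0.076 + s ≈ 0.076, [IO3^-] = 3s (since La^3+ from La(NO3)3 dominates).
Ksp ≈ 0.076 × (3s)^3
s = 1.5 x 10^-4 M
Check: s = 1.5 × 10^-4 ≪ 0.076, so the approximation is valid.

s ≈ 1.5e-4 M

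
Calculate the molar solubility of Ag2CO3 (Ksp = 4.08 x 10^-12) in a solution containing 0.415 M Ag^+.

s ≈ 2.37 x 10^-11 M

Ag2CO3(s) ⇌ 2 Ag^+(aq) + CO3^2-(aq)
Ksp = [Ag^+]^2[CO3^2-]
Let s be the molar solubility in this solution. [Ag^+] = 0.415 + 2s ≈ 0.415, [CO3^2-] = s (common-ion effect: Ag^+ is already 0.415 M).
Ksp ≈ (0.415)^2 × s
s = 2.37 × 10^-11 M
Check: 2s = 4.7 x 10^-11 ≪ 0.415, so the approximation is valid.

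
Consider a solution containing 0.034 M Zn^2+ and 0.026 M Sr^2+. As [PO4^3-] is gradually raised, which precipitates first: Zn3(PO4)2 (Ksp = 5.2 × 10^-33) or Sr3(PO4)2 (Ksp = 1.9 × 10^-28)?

Zn3(PO4)2

Precipitation of each salt starts when its ion product equals its Ksp.
For Zn3(PO4)2: 5.2 × 10^-33 = (0.034)^3 × [PO4^3-]^2  ⇒  [PO4^3-] = 1.2 × 10^-14 M.
For Sr3(PO4)2: 1.9 × 10^-28 = (0.026)^3 × [PO4^3-]^2  ⇒  [PO4^3-] = 3.3 × 10^-12 M.
The salt with the lower threshold [PO4^3-] precipitates first: Zn3(PO4)2.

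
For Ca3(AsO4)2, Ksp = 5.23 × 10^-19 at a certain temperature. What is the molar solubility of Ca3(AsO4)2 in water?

Ca3(AsO4)2(s) <=> 3 Ca^2+(aq) + 2 AsO4^3-(aq)
Ksp = [Ca^2+]^3[AsO4^3-]^2
For each mole of Ca3(AsO4)2 that dissolves: [Ca^2+] = 3s, [AsO4^3-] = 2s.
Substituting: Ksp = (3s)^3(2s)^2 = 108s^5
s^5 = 5.23 × 10^-19 / 108, so s = 8.65 x 10^-5 M

s = 8.65 x 10^-5 M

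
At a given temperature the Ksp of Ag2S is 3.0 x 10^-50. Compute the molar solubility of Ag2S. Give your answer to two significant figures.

s = 2.0 × 10^-17 M

Ag2S(s) ⇌ 2 Ag^+(aq) + S^2-(aq)
Ksp = [Ag^+]^2[S^2-]
Let s = molar solubility. Then [Ag^+] = 2s and [S^2-] = s.
Ksp = (2s)^2s = 4s^3
s^3 = 3.0 x 10^-50 / 4, so s = 2.0 × 10^-17 M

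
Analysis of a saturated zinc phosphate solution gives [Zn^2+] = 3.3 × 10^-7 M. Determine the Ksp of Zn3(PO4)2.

Zn3(PO4)2(s) ⇌ 3 Zn^2+ + 2 PO4^3-
Stoichiometry gives [PO4^3-] = (2/3)[Zn^2+] = 2.20 × 10^-7 M.
Ksp = [Zn^2+]^3[PO4^3-]^2
Ksp = (3.3 x 10^-7)^3 × (2.20 x 10^-7)^2 = 1.7 x 10^-33

Ksp ≈ 1.7 × 10^-33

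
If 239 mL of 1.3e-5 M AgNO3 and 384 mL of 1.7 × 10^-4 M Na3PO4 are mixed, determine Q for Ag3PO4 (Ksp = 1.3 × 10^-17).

Total volume = 239 + 384 = 623 mL.
[Ag^+] = 1.3 x 10^-5 × (239/623) = 4.99 × 10^-6 M
[PO4^3-] = 1.7 x 10^-4 × (384/623) = 1.05 × 10^-4 M
Ag3PO4(s) ⇌ 3 Ag^+(aq) + PO4^3-(aq), so Q = [Ag^+]^3[PO4^3-]
Q = (4.99 x 10^-6)^3(1.05 × 10^-4) = 1.3 x 10^-20
Q < Ksp, so no precipitate of Ag3PO4 forms.

Q ≈ 1.3 × 10^-20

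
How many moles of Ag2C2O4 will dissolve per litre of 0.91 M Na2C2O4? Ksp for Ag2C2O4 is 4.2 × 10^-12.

Ag2C2O4(s) ⇌ 2 Ag^+(aq) + C2O4^2-(aq)
Ksp = [Ag^+]^2[C2O4^2-]
Let s = moles of Ag2C2O4 that dissolve per litre. [Ag^+] = 2s, [C2O4^2-] = 0.91 + s ≈ 0.91 (Ksp is small, so little additional dissolves).
Ksp ≈ (2s)^2 × 0.91
s = 1.1 × 10^-6 M
Check: s = 1.1 × 10^-6 ≪ 0.91, so the approximation is valid.

s ≈ 1.1 × 10^-6 M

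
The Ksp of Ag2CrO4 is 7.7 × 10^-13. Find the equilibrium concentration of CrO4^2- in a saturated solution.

[CrO4^2-] ≈ 5.8 × 10^-5 M

Ag2CrO4(s) ⇌ 2 Ag^+(aq) + CrO4^2-(aq)
Ksp = [Ag^+]^2[CrO4^2-]
With molar solubility s: [Ag^+] = 2s, [CrO4^2-] = s.
So Ksp = (2s)^2 × s = 4s^3
Solving, s = (7.7 × 10^-13/4)^(1/3) = 5.77 × 10^-5 M
[CrO4^2-] = s = 5.8 x 10^-5 M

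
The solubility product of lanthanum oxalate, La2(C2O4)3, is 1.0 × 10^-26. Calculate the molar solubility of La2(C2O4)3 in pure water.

2.5 × 10^-6 M

La2(C2O4)3(s) ⇌ 2 La^3+(aq) + 3 C2O4^2-(aq)
Ksp = [La^3+]^2[C2O4^2-]^3
For each mole of La2(C2O4)3 that dissolves: [La^3+] = 2s, [C2O4^2-] = 3s.
So Ksp = (2s)^2 × (3s)^3 = 108s^5
s^5 = 1.0 × 10^-26 / 108, so s = 2.5 × 10^-6 M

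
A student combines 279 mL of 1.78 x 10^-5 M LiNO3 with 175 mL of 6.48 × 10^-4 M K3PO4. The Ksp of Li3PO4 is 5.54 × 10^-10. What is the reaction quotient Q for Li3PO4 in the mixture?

Q = 3.27 × 10^-19

Total volume = 279 + 175 = 454 mL.
[Li^+] = 1.78 × 10^-5 × (279/454) = 1.094 × 10^-5 M
[PO4^3-] = 6.48 × 10^-4 × (175/454) = 2.498 x 10^-4 M
Li3PO4(s) ⇌ 3 Li^+(aq) + PO4^3-(aq), so Q = [Li^+]^3[PO4^3-]
Q = (1.094 x 10^-5)^3(2.498 x 10^-4) = 3.27 x 10^-19
Q < Ksp, so no precipitate of Li3PO4 forms.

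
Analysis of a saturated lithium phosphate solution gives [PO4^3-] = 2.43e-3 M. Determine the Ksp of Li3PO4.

Li3PO4(s) <=> 3 Li^+(aq) + PO4^3-(aq)
Stoichiometry gives [Li^+] = (3/1)[PO4^3-] = 7.290 x 10^-3 M.
Ksp = [Li^+]^3[PO4^3-]
Ksp = (7.290 x 10^-3)^3 × 2.43 × 10^-3 = 9.41 × 10^-10

9.41 x 10^-10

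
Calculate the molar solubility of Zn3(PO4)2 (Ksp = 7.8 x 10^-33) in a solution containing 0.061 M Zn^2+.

2.9 × 10^-15 M

Zn3(PO4)2(s) ⇌ 3 Zn^2+(aq) + 2 PO4^3-(aq)
Ksp = [Zn^2+]^3[PO4^3-]^2
Let s = moles of Zn3(PO4)2 that dissolve per litre. [Zn^2+] = 0.061 + 3s ≈ 0.061, [PO4^3-] = 2s (common-ion effect: Zn^2+ is already 0.061 M).
Ksp ≈ (0.061)^3 × (2s)^2
s = 2.9 × 10^-15 M
Check: 3s = 8.8 x 10^-15 ≪ 0.061, so the approximation is valid.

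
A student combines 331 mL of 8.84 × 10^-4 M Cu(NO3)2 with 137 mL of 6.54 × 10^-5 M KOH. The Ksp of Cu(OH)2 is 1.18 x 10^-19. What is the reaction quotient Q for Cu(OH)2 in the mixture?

Q = 2.29 × 10^-13

Total volume = 331 + 137 = 468 mL.
[Cu^2+] = 8.84 × 10^-4 × (331/468) = 6.252 × 10^-4 M
[OH^-] = 6.54 x 10^-5 × (137/468) = 1.914 × 10^-5 M
Cu(OH)2(s) ⇌ Cu^2+(aq) + 2 OH^-(aq), so Q = [Cu^2+][OH^-]^2
Q = (6.252 × 10^-4)(1.914 × 10^-5)^2 = 2.29 × 10^-13
Q > Ksp, so Cu(OH)2 will precipitate.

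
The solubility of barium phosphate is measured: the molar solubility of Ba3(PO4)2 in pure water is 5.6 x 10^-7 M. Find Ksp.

Ksp ≈ 5.9e-30

Ba3(PO4)2(s) <=> 3 Ba^2+(aq) + 2 PO4^3-(aq)
For each mole of Ba3(PO4)2 that dissolves: [Ba^2+] = 3s, [PO4^3-] = 2s.
Ksp = [Ba^2+]^3[PO4^3-]^2
So Ksp = (3s)^3 × (2s)^2 = 108s^5
Ksp = 108 × (5.6 × 10^-7)^5 = 5.9 x 10^-30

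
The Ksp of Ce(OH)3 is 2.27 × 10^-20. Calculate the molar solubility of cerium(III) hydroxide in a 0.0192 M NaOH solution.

Ce(OH)3(s) ⇌ Ce^3+(aq) + 3 OH^-(aq)
Ksp = [Ce^3+][OH^-]^3
Let s = moles of Ce(OH)3 that dissolve per litre. [Ce^3+] = s, [OH^-] = 0.0192 + 3s ≈ 0.0192 (since OH^- from NaOH dominates).
Ksp ≈ s × (0.0192)^3
s = 3.21 x 10^-15 M
Check: 3s = 9.6 × 10^-15 ≪ 0.0192, so the approximation is valid.

3.21 × 10^-15 M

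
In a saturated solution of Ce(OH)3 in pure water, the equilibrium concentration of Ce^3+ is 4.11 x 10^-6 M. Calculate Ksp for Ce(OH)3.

7.70 x 10^-21

Ce(OH)3(s) <=> Ce^3+ + 3 OH^-
Stoichiometry gives [OH^-] = (3/1)[Ce^3+] = 1.233 × 10^-5 M.
Ksp = [Ce^3+][OH^-]^3
Ksp = 4.11 × 10^-6 × (1.233 x 10^-5)^3 = 7.70 x 10^-21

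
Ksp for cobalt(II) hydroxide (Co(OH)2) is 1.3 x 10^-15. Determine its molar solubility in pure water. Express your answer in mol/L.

Co(OH)2(s) ⇌ Co^2+ + 2 OH^-
Ksp = [Co^2+][OH^-]^2
With molar solubility s: [Co^2+] = s, [OH^-] = 2s.
Ksp = s(2s)^2 = 4s^3
Solving, s = (1.3 x 10^-15/4)^(1/3) = 6.9 × 10^-6 M

6.9 x 10^-6 M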